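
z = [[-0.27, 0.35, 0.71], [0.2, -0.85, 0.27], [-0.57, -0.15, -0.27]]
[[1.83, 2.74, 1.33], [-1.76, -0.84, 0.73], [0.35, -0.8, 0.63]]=z @ [[-1.61, -0.40, -1.67], [2.0, 1.79, -0.74], [0.98, 2.83, 1.6]]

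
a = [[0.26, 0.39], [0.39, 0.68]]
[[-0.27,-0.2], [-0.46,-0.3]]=a @ [[-0.21, -0.84], [-0.55, 0.04]]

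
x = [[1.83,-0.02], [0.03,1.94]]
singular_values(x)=[1.94, 1.83]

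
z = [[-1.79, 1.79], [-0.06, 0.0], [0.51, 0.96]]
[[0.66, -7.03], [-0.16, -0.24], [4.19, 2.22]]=z @ [[2.61,  4.08],[2.98,  0.15]]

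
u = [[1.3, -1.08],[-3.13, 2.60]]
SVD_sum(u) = [[1.30, -1.08],[-3.13, 2.60]] + [[-0.0, -0.0], [-0.0, -0.00]]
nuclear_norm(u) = 4.41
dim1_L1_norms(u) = [2.38, 5.73]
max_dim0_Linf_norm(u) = 3.13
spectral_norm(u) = 4.41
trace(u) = 3.90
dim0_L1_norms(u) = [4.43, 3.68]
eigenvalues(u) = [-0.0, 3.9]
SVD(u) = [[-0.38, 0.92],[0.92, 0.38]] @ diag([4.4060526542199, 9.078420785916215e-05]) @ [[-0.77,0.64], [-0.64,-0.77]]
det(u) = -0.00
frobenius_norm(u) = 4.41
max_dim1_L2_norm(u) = 4.07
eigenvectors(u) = [[-0.64, 0.38], [-0.77, -0.92]]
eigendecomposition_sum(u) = [[-0.0, -0.00], [-0.0, -0.00]] + [[1.3,-1.08],[-3.13,2.6]]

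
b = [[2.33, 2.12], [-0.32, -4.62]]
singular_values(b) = [5.26, 1.92]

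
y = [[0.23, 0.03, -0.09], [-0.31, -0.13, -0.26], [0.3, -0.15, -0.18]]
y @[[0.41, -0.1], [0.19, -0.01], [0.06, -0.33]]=[[0.09, 0.01], [-0.17, 0.12], [0.08, 0.03]]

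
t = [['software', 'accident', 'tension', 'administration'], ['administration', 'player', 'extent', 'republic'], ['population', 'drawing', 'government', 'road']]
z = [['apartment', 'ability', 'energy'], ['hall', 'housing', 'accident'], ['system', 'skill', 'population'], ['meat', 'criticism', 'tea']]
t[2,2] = 'government'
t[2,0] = 'population'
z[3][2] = 'tea'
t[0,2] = 'tension'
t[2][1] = 'drawing'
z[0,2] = 'energy'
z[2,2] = 'population'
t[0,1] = 'accident'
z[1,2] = 'accident'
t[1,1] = 'player'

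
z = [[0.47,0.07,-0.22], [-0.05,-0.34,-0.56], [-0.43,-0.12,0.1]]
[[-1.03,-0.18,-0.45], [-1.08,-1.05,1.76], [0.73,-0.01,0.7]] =z@[[-0.32,  -0.6,  -1.96], [-2.19,  2.58,  -0.87], [3.28,  0.37,  -2.44]]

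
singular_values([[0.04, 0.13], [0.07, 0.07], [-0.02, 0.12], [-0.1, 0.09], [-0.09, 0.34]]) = [0.41, 0.13]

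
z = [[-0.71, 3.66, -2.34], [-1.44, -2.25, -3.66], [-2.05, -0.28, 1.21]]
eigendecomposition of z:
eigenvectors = [[0.68+0.00j, (0.68-0j), -0.66+0.00j], [(-0.2+0.64j), (-0.2-0.64j), (-0.28+0j)], [(0.21+0.2j), (0.21-0.2j), (0.69+0j)]]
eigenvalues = [(-2.52+2.78j), (-2.52-2.78j), (3.29+0j)]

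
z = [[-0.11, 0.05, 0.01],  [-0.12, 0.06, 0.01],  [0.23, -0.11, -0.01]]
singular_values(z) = [0.31, 0.01, 0.0]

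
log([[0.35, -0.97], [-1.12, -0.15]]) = [[(0.09+1.2j), -0.08+1.42j], [-0.10+1.64j, 0.04+1.94j]]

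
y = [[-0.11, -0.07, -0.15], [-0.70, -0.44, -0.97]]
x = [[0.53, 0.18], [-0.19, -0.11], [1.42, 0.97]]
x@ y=[[-0.18, -0.12, -0.25],[0.10, 0.06, 0.14],[-0.84, -0.53, -1.15]]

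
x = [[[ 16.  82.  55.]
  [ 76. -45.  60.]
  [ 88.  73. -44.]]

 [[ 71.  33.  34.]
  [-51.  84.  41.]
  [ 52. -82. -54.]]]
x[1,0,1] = 33.0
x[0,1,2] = 60.0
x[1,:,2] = [34.0, 41.0, -54.0]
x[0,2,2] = -44.0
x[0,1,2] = 60.0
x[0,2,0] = 88.0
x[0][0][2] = 55.0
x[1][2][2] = -54.0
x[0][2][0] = 88.0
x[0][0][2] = 55.0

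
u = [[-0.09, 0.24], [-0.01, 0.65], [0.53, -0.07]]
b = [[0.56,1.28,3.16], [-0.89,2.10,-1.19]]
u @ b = [[-0.26, 0.39, -0.57], [-0.58, 1.35, -0.81], [0.36, 0.53, 1.76]]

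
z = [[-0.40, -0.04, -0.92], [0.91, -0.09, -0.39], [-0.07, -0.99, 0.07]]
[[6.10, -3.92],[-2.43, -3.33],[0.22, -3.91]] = z @ [[-4.66, -1.25],  [-0.22, 4.36],  [-4.59, 4.62]]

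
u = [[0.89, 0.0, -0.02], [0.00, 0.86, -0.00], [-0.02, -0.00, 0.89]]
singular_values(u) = [0.91, 0.87, 0.86]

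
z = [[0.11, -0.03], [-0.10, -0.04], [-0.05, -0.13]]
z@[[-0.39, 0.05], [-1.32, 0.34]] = [[-0.0, -0.00], [0.09, -0.02], [0.19, -0.05]]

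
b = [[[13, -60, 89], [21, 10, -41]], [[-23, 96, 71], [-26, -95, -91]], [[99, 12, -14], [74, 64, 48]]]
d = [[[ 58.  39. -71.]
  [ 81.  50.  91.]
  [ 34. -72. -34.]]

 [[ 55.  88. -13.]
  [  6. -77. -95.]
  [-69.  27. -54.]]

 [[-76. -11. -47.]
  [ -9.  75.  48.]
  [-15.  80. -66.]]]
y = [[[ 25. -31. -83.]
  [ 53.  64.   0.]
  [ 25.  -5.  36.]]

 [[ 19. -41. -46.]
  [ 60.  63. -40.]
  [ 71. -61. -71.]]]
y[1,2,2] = -71.0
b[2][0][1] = 12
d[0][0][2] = -71.0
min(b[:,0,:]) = -60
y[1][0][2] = -46.0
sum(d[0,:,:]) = 176.0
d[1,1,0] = 6.0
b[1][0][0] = -23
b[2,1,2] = 48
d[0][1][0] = 81.0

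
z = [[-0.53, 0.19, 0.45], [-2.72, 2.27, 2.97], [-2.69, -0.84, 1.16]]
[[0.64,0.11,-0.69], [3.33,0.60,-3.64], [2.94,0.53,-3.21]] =z @ [[-0.56, -0.1, 0.61], [-0.42, -0.08, 0.46], [0.93, 0.17, -1.02]]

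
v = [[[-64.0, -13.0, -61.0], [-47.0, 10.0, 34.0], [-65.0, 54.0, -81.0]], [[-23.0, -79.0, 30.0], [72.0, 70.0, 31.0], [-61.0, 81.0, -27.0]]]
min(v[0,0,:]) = -64.0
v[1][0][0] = -23.0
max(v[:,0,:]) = 30.0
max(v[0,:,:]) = 54.0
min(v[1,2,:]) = -61.0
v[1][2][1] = 81.0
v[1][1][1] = 70.0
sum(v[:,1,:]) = 170.0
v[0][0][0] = -64.0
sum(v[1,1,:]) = 173.0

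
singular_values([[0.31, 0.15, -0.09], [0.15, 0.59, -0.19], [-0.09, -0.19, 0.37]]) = [0.77, 0.26, 0.24]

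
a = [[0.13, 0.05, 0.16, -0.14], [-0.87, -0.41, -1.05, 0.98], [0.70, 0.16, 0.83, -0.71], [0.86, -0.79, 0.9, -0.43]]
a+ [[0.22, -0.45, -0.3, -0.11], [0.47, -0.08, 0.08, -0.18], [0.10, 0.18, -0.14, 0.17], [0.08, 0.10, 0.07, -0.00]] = [[0.35, -0.40, -0.14, -0.25], [-0.4, -0.49, -0.97, 0.80], [0.80, 0.34, 0.69, -0.54], [0.94, -0.69, 0.97, -0.43]]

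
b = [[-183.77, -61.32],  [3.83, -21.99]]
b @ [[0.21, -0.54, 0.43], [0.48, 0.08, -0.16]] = [[-68.03, 94.33, -69.21], [-9.75, -3.83, 5.17]]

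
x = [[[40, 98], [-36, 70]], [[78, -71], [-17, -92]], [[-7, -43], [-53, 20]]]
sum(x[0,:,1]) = 168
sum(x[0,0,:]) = 138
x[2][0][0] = -7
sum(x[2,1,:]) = -33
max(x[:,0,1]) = 98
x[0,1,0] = -36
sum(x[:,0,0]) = 111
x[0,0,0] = 40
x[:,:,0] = [[40, -36], [78, -17], [-7, -53]]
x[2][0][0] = -7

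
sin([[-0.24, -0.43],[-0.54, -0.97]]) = [[-0.19, -0.33],[-0.42, -0.75]]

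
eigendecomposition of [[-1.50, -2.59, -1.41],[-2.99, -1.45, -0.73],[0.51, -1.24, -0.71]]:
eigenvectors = [[0.69, 0.35, 0.02], [0.71, -0.67, -0.49], [0.14, 0.66, 0.87]]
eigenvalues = [-4.48, 0.82, -0.0]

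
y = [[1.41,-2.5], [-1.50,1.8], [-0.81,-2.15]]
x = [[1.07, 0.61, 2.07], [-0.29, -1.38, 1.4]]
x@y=[[-1.08, -6.03], [0.53, -4.77]]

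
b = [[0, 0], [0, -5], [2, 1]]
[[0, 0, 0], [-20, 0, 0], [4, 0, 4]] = b@[[0, 0, 2], [4, 0, 0]]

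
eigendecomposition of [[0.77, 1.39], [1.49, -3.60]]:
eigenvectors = [[0.96, -0.28], [0.30, 0.96]]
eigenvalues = [1.2, -4.03]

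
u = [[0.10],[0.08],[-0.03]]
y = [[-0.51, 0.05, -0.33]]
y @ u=[[-0.04]]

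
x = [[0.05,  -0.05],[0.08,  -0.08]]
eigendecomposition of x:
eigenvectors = [[0.71,0.53], [0.71,0.85]]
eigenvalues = [0.0, -0.03]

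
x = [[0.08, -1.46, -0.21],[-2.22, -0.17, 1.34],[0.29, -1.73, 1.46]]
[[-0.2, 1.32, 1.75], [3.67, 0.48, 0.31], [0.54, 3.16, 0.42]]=x@[[-1.29,0.4,-0.6], [-0.02,-1.01,-1.1], [0.6,0.89,-0.9]]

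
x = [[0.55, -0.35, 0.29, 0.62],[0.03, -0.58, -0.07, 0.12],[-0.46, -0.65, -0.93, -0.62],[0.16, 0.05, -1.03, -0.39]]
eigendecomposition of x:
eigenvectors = [[-0.76,-0.54,-0.33,-0.50], [-0.08,0.17,-0.04,-0.40], [0.42,-0.35,0.61,0.16], [-0.49,0.75,0.71,0.75]]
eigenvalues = [0.75, -0.01, -1.36, -0.74]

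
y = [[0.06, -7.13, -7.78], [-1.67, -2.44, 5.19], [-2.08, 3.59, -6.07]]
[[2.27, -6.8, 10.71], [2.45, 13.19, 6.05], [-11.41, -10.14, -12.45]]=y@ [[1.94, -1.47, 0.96], [-0.99, -0.87, -2.05], [0.63, 1.66, 0.51]]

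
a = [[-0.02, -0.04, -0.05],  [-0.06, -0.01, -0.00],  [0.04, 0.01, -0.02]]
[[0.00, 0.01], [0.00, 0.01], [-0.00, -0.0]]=a @ [[-0.04, -0.13], [-0.12, -0.01], [0.08, -0.13]]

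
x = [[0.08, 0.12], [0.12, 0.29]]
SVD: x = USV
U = [[-0.41, -0.91], [-0.91, 0.41]]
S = [0.34, 0.03]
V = [[-0.41,-0.91], [-0.91,0.41]]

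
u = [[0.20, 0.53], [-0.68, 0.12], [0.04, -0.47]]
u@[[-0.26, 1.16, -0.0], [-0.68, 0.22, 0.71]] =[[-0.41, 0.35, 0.38], [0.1, -0.76, 0.09], [0.31, -0.06, -0.33]]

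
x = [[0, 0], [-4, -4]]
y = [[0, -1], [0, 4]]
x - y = [[0, 1], [-4, -8]]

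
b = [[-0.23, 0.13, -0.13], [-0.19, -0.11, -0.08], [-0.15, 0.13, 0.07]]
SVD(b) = [[-0.79, 0.12, -0.61], [-0.45, -0.78, 0.43], [-0.42, 0.61, 0.67]] @ diag([0.3635995812520717, 0.20426195263869432, 0.10803887826863988]) @ [[0.91, -0.3, 0.3], [0.15, 0.89, 0.44], [-0.39, -0.35, 0.85]]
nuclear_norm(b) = 0.68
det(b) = 0.01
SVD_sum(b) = [[-0.26,0.08,-0.09], [-0.15,0.05,-0.05], [-0.14,0.05,-0.05]] + [[0.0, 0.02, 0.01], [-0.02, -0.14, -0.07], [0.02, 0.11, 0.05]] + [[0.03,0.02,-0.06],[-0.02,-0.02,0.04],[-0.03,-0.03,0.06]]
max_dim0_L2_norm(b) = 0.33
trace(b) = -0.27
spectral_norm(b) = 0.36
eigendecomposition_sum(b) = [[-0.13+0.01j,  (0.07+0.1j),  -0.05+0.01j], [(-0.1-0.12j),  -0.05+0.14j,  -0.04-0.04j], [-0.05+0.04j,  0.05+0.02j,  (-0.02+0.01j)]] + [[(-0.13-0.01j), 0.07-0.10j, (-0.05-0.01j)], [(-0.1+0.12j), -0.05-0.14j, -0.04+0.04j], [(-0.05-0.04j), (0.05-0.02j), -0.02-0.01j]] + [[0.02+0.00j, (-0.01+0j), (-0.04-0j)], [0.00+0.00j, -0.00+0.00j, -0.00-0.00j], [(-0.06-0j), (0.03-0j), 0.10+0.00j]]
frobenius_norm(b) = 0.43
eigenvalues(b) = [(-0.2+0.16j), (-0.2-0.16j), (0.12+0j)]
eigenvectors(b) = [[-0.33+0.51j, -0.33-0.51j, (-0.36+0j)], [-0.74+0.00j, -0.74-0.00j, -0.03+0.00j], [-0.00+0.29j, -0.00-0.29j, (0.93+0j)]]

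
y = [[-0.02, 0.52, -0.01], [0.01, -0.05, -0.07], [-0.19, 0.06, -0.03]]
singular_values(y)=[0.53, 0.19, 0.07]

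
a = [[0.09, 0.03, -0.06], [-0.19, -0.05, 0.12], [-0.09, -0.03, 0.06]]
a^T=[[0.09, -0.19, -0.09], [0.03, -0.05, -0.03], [-0.06, 0.12, 0.06]]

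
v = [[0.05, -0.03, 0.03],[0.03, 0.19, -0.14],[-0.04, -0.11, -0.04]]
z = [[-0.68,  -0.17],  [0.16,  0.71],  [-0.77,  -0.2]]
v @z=[[-0.06, -0.04], [0.12, 0.16], [0.04, -0.06]]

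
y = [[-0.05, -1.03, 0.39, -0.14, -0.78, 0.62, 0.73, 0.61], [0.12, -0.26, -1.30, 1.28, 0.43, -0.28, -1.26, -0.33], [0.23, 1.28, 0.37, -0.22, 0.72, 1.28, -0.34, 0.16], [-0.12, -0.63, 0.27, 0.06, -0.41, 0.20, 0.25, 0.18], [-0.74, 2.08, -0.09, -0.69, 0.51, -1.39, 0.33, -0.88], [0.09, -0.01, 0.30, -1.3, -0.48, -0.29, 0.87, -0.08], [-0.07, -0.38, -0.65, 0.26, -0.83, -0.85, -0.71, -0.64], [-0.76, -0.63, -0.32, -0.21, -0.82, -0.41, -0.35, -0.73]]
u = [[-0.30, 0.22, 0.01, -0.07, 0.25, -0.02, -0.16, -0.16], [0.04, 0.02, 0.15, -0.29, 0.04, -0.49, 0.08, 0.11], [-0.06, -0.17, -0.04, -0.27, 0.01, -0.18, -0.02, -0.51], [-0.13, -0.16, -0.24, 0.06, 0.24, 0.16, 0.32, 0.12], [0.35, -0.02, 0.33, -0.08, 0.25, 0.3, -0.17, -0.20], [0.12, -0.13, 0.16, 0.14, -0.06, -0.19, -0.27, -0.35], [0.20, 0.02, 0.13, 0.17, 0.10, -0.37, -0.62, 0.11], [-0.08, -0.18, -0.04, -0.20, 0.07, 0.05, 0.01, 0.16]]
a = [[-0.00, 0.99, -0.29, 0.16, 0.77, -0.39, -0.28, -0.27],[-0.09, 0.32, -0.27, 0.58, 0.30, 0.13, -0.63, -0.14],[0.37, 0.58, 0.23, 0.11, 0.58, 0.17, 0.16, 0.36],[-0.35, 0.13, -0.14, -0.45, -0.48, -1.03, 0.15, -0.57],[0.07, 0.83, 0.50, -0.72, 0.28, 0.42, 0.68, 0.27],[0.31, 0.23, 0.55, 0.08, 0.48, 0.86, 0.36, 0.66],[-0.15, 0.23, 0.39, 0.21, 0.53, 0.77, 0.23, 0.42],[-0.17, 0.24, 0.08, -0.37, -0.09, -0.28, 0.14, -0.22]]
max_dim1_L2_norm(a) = 1.5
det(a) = 0.00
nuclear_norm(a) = 6.94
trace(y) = -1.10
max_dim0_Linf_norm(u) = 0.62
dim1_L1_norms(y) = [4.35, 5.26, 4.6, 2.12, 6.71, 3.42, 4.39, 4.23]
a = u @ y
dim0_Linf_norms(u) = [0.35, 0.22, 0.33, 0.29, 0.25, 0.49, 0.62, 0.51]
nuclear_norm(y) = 11.81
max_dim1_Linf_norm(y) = 2.08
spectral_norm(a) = 2.50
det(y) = 0.12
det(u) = 0.00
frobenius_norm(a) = 3.48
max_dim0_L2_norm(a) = 1.69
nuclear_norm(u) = 4.23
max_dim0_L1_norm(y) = 6.3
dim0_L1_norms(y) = [2.18, 6.3, 3.69, 4.16, 4.98, 5.32, 4.84, 3.61]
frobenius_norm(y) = 5.51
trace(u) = -0.66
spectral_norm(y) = 3.35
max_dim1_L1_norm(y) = 6.71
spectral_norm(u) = 1.03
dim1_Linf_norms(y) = [1.03, 1.3, 1.28, 0.63, 2.08, 1.3, 0.85, 0.82]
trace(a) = 1.25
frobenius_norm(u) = 1.69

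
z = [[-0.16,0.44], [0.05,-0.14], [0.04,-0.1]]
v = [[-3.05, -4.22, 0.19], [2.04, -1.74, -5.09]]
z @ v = [[1.39, -0.09, -2.27],[-0.44, 0.03, 0.72],[-0.33, 0.01, 0.52]]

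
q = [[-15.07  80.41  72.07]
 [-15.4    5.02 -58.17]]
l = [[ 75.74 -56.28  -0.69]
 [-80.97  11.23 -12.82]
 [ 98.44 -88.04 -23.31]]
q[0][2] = 72.07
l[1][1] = 11.23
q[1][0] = -15.4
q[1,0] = -15.4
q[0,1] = 80.41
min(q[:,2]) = -58.17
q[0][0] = -15.07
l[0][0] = 75.74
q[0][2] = 72.07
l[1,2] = -12.82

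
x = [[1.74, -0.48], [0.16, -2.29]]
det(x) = -3.91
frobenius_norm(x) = 2.92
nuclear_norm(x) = 4.04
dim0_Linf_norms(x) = [1.74, 2.29]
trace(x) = -0.55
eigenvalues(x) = [1.72, -2.27]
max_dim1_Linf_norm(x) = 2.29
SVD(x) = [[0.45, 0.89], [0.89, -0.45]] @ diag([2.443272464745139, 1.5994122867535476]) @ [[0.38, -0.92], [0.92, 0.38]]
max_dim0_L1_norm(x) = 2.77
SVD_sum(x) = [[0.42, -1.02], [0.83, -2.01]] + [[1.32,0.54], [-0.67,-0.28]]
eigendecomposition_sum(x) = [[1.73, -0.21], [0.07, -0.01]] + [[0.01,-0.27], [0.09,-2.28]]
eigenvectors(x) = [[1.00, 0.12], [0.04, 0.99]]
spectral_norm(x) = 2.44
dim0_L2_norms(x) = [1.75, 2.34]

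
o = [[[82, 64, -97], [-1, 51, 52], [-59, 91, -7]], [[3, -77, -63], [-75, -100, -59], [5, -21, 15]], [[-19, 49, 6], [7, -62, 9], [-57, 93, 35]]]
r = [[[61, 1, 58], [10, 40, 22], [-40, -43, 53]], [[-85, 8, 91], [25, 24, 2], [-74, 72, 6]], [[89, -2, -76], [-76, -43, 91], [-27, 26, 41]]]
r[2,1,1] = -43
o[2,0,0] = -19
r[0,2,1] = -43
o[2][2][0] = -57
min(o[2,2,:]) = -57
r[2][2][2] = 41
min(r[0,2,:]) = -43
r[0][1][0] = 10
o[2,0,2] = 6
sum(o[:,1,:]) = -178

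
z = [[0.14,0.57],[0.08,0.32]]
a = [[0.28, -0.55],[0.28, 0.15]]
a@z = [[-0.0, -0.02], [0.05, 0.21]]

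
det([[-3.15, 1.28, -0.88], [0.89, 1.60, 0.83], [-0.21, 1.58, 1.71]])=-8.192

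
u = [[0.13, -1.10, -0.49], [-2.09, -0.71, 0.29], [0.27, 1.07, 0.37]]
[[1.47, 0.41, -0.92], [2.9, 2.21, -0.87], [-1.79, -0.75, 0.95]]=u @ [[-0.90, -0.80, 0.33], [-1.44, -0.62, 0.55], [-0.01, 0.35, 0.73]]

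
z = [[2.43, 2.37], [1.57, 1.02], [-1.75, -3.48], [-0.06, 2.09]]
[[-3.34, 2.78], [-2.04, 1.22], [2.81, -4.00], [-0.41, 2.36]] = z@[[-1.15, 0.04], [-0.23, 1.13]]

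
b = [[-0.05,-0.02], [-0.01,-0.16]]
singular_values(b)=[0.16, 0.05]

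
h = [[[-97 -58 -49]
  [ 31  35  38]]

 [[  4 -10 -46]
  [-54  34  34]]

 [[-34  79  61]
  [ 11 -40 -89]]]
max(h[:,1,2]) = 38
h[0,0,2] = -49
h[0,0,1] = -58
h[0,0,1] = -58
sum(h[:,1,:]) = 0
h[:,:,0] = [[-97, 31], [4, -54], [-34, 11]]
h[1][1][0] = -54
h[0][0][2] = -49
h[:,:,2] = [[-49, 38], [-46, 34], [61, -89]]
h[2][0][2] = 61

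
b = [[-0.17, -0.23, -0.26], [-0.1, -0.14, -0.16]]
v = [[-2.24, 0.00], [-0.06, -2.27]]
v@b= [[0.38,0.52,0.58], [0.24,0.33,0.38]]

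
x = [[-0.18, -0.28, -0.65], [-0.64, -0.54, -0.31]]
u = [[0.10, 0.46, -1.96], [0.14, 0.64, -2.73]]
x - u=[[-0.28, -0.74, 1.31],[-0.78, -1.18, 2.42]]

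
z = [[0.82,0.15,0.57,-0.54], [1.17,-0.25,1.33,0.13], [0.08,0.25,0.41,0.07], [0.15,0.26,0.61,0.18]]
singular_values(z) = [2.13, 0.69, 0.52, 0.0]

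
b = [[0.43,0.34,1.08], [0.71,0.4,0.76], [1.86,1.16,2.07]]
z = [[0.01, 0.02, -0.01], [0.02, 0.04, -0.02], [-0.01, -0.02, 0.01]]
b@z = [[0.0, 0.00, -0.0], [0.01, 0.02, -0.01], [0.02, 0.04, -0.02]]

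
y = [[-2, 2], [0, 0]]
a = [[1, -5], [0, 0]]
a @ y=[[-2, 2], [0, 0]]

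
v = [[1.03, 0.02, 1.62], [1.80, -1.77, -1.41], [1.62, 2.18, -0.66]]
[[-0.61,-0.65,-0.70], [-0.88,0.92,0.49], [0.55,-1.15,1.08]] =v @[[-0.27, -0.18, 0.12], [0.39, -0.48, 0.25], [-0.21, -0.28, -0.51]]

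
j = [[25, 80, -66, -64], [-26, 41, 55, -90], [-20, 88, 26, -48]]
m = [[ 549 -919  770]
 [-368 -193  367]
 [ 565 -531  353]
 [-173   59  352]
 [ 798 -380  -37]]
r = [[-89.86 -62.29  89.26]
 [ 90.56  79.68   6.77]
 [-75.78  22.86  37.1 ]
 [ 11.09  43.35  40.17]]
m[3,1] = 59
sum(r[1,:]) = 177.01000000000002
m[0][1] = -919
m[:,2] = [770, 367, 353, 352, -37]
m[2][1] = -531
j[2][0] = -20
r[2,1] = 22.86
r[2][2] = 37.1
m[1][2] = 367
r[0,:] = [-89.86, -62.29, 89.26]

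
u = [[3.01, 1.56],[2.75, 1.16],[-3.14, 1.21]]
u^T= [[3.01, 2.75, -3.14], [1.56, 1.16, 1.21]]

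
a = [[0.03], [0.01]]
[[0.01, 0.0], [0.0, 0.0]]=a @ [[0.29, -0.00]]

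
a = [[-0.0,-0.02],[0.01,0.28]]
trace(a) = 0.28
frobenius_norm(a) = 0.28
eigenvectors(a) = [[-1.0, 0.07], [0.04, -1.00]]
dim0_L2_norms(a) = [0.01, 0.28]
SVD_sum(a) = [[-0.0, -0.02], [0.01, 0.28]] + [[0.0, -0.00],  [0.00, -0.0]]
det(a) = 0.00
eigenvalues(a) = [0.0, 0.28]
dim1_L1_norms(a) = [0.02, 0.29]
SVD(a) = [[0.07, -1.00],  [-1.00, -0.07]] @ diag([0.2808905356645063, 0.0007120211420682355]) @ [[-0.04, -1.0],  [-1.00, 0.04]]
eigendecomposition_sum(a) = [[0.00,  0.00],  [-0.0,  -0.0]] + [[-0.0,-0.02], [0.01,0.28]]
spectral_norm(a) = 0.28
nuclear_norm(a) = 0.28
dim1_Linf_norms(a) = [0.02, 0.28]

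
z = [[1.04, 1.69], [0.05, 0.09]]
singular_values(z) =[1.99, 0.0]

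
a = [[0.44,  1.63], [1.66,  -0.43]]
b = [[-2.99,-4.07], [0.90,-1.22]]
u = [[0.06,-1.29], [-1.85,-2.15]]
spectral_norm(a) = 1.72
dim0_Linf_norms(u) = [1.85, 2.15]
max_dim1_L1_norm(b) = 7.06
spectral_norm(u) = 3.00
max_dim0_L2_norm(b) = 4.25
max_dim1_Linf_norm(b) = 4.07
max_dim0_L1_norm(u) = 3.44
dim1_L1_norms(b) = [7.06, 2.12]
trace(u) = -2.09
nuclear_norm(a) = 3.40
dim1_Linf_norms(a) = [1.63, 1.66]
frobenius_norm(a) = 2.41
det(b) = 7.31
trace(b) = -4.21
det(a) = -2.89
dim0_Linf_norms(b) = [2.99, 4.07]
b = a @ u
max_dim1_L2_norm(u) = 2.84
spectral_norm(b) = 5.07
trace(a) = 0.01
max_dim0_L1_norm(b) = 5.29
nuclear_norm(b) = 6.51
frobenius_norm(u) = 3.12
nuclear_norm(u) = 3.84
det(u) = -2.52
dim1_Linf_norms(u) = [1.29, 2.15]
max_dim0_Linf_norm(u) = 2.15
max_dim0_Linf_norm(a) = 1.66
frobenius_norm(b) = 5.27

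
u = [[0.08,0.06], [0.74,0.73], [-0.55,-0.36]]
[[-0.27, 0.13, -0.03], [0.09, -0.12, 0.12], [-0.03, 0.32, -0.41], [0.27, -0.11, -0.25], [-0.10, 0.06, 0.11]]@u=[[0.09, 0.09], [-0.15, -0.13], [0.46, 0.38], [0.08, 0.03], [-0.02, -0.0]]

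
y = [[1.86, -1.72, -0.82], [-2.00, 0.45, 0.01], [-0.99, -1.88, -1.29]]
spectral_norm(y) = 3.29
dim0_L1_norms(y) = [4.85, 4.05, 2.12]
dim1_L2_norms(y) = [2.66, 2.05, 2.49]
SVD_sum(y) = [[1.78, -1.78, -0.86], [-1.10, 1.10, 0.53], [0.68, -0.68, -0.33]] + [[0.08, 0.06, 0.05],[-0.90, -0.65, -0.52],[-1.67, -1.2, -0.96]] + [[0.0, 0.00, -0.00], [0.00, 0.0, -0.00], [-0.0, -0.00, 0.00]]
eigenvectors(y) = [[0.79, -0.29, -0.11],  [-0.60, -0.23, -0.52],  [0.08, -0.93, 0.84]]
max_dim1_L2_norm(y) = 2.66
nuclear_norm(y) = 5.87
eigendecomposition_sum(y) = [[2.24, -1.16, -0.42], [-1.7, 0.88, 0.32], [0.22, -0.12, -0.04]] + [[-0.38, -0.56, -0.4],[-0.30, -0.44, -0.31],[-1.21, -1.76, -1.25]] + [[0.0, 0.00, -0.00], [0.00, 0.0, -0.00], [-0.00, -0.00, 0.00]]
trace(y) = 1.02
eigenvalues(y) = [3.08, -2.07, 0.01]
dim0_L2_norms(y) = [2.91, 2.59, 1.53]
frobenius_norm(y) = 4.18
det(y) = -0.04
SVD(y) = [[-0.81, 0.04, -0.59], [0.5, -0.47, -0.72], [-0.31, -0.88, 0.36]] @ diag([3.2866868372856315, 2.582492769602068, 0.0045528635396611256]) @ [[-0.67, 0.67, 0.32], [0.73, 0.53, 0.42], [-0.11, -0.52, 0.85]]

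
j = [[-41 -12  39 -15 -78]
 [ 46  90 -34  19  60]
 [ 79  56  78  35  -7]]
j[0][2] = 39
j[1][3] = 19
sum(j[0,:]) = -107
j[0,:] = [-41, -12, 39, -15, -78]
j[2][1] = 56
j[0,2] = 39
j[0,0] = -41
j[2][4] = -7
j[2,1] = 56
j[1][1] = 90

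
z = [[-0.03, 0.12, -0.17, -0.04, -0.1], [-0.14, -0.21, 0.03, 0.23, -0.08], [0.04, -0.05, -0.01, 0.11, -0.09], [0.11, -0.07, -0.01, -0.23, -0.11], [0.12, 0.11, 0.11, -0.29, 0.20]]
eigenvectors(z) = [[(-0.09+0j), -0.46-0.17j, -0.46+0.17j, (0.33+0j), 0.51+0.00j],  [(-0.31+0j), (0.6+0j), (0.6-0j), (-0.43+0j), -0.44+0.00j],  [(-0.53+0j), 0.23+0.11j, 0.23-0.11j, -0.67+0.00j, (-0.52+0j)],  [(-0.18+0j), -0.34+0.24j, -0.34-0.24j, 0.08+0.00j, 0.27+0.00j],  [0.76+0.00j, (-0.39+0.08j), -0.39-0.08j, 0.51+0.00j, (0.45+0j)]]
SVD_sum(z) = [[0.01,0.01,0.0,-0.01,0.01], [-0.12,-0.12,-0.03,0.26,-0.11], [-0.04,-0.04,-0.01,0.10,-0.04], [0.06,0.06,0.02,-0.13,0.05], [0.14,0.14,0.04,-0.31,0.12]] + [[0.01, 0.05, -0.14, -0.05, -0.15], [-0.00, -0.02, 0.05, 0.02, 0.05], [0.0, 0.01, -0.02, -0.01, -0.02], [0.01, 0.03, -0.08, -0.03, -0.08], [-0.01, -0.03, 0.07, 0.02, 0.08]] + [[-0.03, 0.07, -0.03, 0.03, 0.04], [0.02, -0.06, 0.02, -0.03, -0.03], [0.01, -0.03, 0.01, -0.01, -0.02], [0.05, -0.15, 0.06, -0.07, -0.08], [0.00, -0.00, 0.00, -0.0, -0.0]] + [[-0.02, -0.01, -0.00, -0.01, 0.0], [-0.04, -0.01, -0.01, -0.02, 0.01], [0.07, 0.02, 0.01, 0.04, -0.01], [-0.01, -0.0, -0.0, -0.00, 0.00], [-0.01, -0.0, -0.0, -0.00, 0.0]] + [[0.00, -0.00, -0.00, 0.00, 0.00],[0.00, -0.0, -0.0, 0.00, 0.00],[0.00, -0.00, -0.00, 0.0, 0.00],[-0.0, 0.00, 0.0, -0.0, -0.0],[0.0, -0.0, -0.0, 0.00, 0.0]]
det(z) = 0.00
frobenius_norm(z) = 0.67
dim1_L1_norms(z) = [0.46, 0.69, 0.3, 0.53, 0.83]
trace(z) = -0.28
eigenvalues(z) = [(0.13+0j), (-0.17+0.13j), (-0.17-0.13j), (-0.01+0j), (-0.07+0j)]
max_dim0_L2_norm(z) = 0.45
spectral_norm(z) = 0.55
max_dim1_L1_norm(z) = 0.83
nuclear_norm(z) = 1.17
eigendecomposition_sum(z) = [[(-0.01+0j), (-0.01+0j), -0.02+0.00j, (0.01-0j), (-0.03+0j)], [(-0.03+0j), -0.04+0.00j, -0.06+0.00j, 0.04-0.00j, (-0.11+0j)], [-0.05+0.00j, -0.08+0.00j, -0.11+0.00j, (0.08-0j), -0.19+0.00j], [(-0.02+0j), -0.03+0.00j, (-0.04+0j), (0.03-0j), -0.07+0.00j], [0.07-0.00j, 0.11-0.00j, (0.15-0j), -0.11+0.00j, 0.27-0.00j]] + [[(0.07+0.1j), (0.18-0.07j), -0.05+0.07j, -0.01-0.16j, (0.04-0j)], [(-0.12-0.09j), (-0.18+0.15j), (0.03-0.11j), 0.08+0.18j, -0.05+0.02j], [(-0.03-0.06j), (-0.1+0.03j), 0.03-0.04j, (-0+0.09j), -0.02-0.00j], [0.11+0.00j, 0.04-0.16j, 0.03+0.07j, (-0.12-0.07j), 0.02-0.03j], [(0.09+0.04j), (0.1-0.12j), (-0+0.07j), -0.07-0.11j, (0.03-0.02j)]] + [[0.07-0.10j, (0.18+0.07j), -0.05-0.07j, -0.01+0.16j, 0.04+0.00j], [(-0.12+0.09j), -0.18-0.15j, (0.03+0.11j), 0.08-0.18j, (-0.05-0.02j)], [-0.03+0.06j, -0.10-0.03j, (0.03+0.04j), (-0-0.09j), (-0.02+0j)], [(0.11-0j), (0.04+0.16j), 0.03-0.07j, (-0.12+0.07j), 0.02+0.03j], [0.09-0.04j, (0.1+0.12j), (-0-0.07j), -0.07+0.11j, 0.03+0.02j]] + [[(0.01-0j),(0.01-0j),0.01-0.00j,-0.00-0.00j,0.01-0.00j],[(-0.01+0j),-0.01+0.00j,(-0.01+0j),0.00+0.00j,-0.02+0.00j],[(-0.02+0j),(-0.02+0j),(-0.02+0j),0j,-0.03+0.00j],[0.00-0.00j,0.00-0.00j,0.00-0.00j,(-0-0j),0.00-0.00j],[0.02-0.00j,0.02-0.00j,0.02-0.00j,-0.00-0.00j,(0.02-0j)]] + [[(-0.17+0j), (-0.24+0j), -0.06+0.00j, (-0.04+0j), -0.17+0.00j], [0.15-0.00j, 0.21-0.00j, (0.05-0j), 0.03-0.00j, 0.15-0.00j], [(0.17-0j), 0.24-0.00j, (0.06-0j), 0.04-0.00j, 0.17-0.00j], [-0.09+0.00j, -0.12+0.00j, (-0.03+0j), -0.02+0.00j, -0.09+0.00j], [(-0.15+0j), -0.21+0.00j, (-0.05+0j), (-0.03+0j), -0.15+0.00j]]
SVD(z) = [[0.03, -0.76, 0.39, 0.29, 0.43], [-0.60, 0.26, -0.34, 0.49, 0.47], [-0.22, -0.12, -0.18, -0.81, 0.5], [0.29, -0.44, -0.84, 0.11, -0.1], [0.71, 0.39, -0.01, 0.11, 0.58]] @ diag([0.5480792176013667, 0.28285056458374347, 0.2416483885631513, 0.10054960513430049, 0.0007500401988240183]) @ [[0.35, 0.36, 0.10, -0.8, 0.32],[-0.07, -0.23, 0.66, 0.22, 0.68],[-0.27, 0.76, -0.28, 0.35, 0.39],[-0.84, -0.23, -0.16, -0.44, 0.14],[0.3, -0.43, -0.68, 0.06, 0.51]]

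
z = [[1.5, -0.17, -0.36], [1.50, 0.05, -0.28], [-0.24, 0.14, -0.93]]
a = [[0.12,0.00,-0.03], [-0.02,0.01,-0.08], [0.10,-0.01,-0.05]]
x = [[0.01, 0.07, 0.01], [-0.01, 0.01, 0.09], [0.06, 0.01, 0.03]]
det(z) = -0.34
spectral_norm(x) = 0.10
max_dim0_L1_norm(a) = 0.24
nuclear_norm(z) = 3.30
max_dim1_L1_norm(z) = 2.03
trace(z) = 0.62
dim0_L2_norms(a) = [0.16, 0.01, 0.1]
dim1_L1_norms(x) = [0.09, 0.11, 0.1]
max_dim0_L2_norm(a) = 0.16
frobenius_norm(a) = 0.19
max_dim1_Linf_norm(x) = 0.09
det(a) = -0.00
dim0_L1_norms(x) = [0.08, 0.09, 0.13]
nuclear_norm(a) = 0.26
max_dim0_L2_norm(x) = 0.1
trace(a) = 0.08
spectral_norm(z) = 2.17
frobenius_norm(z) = 2.38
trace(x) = 0.05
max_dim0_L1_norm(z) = 3.24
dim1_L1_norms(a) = [0.15, 0.11, 0.16]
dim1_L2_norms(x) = [0.07, 0.09, 0.07]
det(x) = 0.00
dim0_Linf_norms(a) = [0.12, 0.01, 0.08]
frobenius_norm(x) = 0.13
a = x @ z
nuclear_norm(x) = 0.23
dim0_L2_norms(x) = [0.06, 0.07, 0.1]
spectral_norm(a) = 0.17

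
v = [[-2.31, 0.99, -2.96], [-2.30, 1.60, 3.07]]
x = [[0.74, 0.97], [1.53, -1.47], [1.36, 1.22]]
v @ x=[[-4.22, -7.31], [4.92, -0.84]]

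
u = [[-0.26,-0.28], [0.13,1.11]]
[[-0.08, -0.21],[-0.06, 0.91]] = u @ [[0.42, -0.1], [-0.10, 0.83]]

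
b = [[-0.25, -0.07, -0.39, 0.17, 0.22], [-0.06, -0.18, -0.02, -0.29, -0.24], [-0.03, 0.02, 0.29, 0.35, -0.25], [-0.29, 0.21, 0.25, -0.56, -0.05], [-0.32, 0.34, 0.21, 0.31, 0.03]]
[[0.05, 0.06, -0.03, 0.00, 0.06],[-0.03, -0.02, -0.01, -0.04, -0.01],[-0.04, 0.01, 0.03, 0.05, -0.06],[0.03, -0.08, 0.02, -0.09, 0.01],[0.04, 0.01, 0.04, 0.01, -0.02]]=b@[[-0.06, 0.00, 0.01, 0.05, -0.05], [0.10, 0.03, 0.09, -0.07, -0.04], [-0.05, -0.13, 0.03, 0.05, -0.05], [-0.02, 0.10, 0.01, 0.13, -0.04], [0.10, -0.03, -0.05, 0.04, 0.13]]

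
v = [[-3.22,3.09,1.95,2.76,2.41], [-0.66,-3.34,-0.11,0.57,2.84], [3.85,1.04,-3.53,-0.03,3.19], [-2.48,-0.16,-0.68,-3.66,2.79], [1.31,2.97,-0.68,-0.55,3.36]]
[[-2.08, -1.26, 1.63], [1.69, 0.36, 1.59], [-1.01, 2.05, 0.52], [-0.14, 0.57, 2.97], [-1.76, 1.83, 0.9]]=v@[[0.13, 0.56, -0.51], [-0.58, -0.0, -0.03], [0.23, 0.34, -0.34], [-0.09, -0.34, -0.09], [-0.03, 0.34, 0.41]]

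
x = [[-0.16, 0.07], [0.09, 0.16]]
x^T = [[-0.16, 0.09], [0.07, 0.16]]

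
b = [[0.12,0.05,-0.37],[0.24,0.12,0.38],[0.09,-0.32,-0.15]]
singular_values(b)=[0.58, 0.31, 0.27]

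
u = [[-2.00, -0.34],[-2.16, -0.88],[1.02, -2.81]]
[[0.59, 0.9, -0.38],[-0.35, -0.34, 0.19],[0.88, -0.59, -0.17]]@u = [[-3.51,0.08], [1.63,-0.12], [-0.66,0.70]]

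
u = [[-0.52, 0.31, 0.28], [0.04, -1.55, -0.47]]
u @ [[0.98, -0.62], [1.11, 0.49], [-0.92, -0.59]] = [[-0.42, 0.31], [-1.25, -0.51]]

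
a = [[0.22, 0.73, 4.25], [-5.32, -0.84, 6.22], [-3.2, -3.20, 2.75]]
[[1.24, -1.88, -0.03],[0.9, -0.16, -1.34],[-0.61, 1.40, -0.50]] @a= [[10.37, 2.58, -6.51], [5.34, 5.08, -0.86], [-5.98, -0.02, 4.74]]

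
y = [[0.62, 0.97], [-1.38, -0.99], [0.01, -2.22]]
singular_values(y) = [2.75, 1.25]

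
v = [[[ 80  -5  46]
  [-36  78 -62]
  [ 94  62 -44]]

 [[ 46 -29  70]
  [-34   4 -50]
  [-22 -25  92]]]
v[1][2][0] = -22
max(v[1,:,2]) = 92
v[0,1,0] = -36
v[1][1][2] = -50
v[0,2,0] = 94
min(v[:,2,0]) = -22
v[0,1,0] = -36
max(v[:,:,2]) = 92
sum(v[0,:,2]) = -60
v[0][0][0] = 80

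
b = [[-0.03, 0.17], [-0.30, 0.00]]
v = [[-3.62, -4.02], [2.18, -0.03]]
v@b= [[1.31, -0.62], [-0.06, 0.37]]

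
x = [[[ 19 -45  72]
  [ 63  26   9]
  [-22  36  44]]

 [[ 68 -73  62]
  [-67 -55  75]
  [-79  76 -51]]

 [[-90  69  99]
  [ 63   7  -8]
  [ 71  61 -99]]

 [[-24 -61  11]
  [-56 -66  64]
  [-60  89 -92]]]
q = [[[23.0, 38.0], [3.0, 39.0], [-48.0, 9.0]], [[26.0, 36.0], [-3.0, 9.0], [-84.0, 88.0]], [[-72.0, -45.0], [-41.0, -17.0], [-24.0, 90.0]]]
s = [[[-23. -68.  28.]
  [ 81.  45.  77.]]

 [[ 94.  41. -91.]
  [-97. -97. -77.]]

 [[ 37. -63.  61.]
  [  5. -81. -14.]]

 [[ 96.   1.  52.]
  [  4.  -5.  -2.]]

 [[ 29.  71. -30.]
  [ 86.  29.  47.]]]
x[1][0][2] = 62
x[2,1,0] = 63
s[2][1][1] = -81.0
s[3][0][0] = 96.0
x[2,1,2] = -8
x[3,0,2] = 11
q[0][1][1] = 39.0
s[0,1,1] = 45.0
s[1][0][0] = 94.0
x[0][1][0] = 63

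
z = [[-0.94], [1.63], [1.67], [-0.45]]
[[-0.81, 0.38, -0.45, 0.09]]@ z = [[0.59]]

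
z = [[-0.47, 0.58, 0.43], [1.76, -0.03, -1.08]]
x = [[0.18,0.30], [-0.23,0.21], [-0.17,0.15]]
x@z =[[0.44,  0.10,  -0.25], [0.48,  -0.14,  -0.33], [0.34,  -0.1,  -0.24]]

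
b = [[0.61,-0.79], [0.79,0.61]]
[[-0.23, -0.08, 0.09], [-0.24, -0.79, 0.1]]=b @ [[-0.33, -0.67, 0.13], [0.04, -0.42, -0.01]]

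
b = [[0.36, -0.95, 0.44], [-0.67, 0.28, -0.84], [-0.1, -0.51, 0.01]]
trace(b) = 0.65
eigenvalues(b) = [-0.74, 0.08, 1.31]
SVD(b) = [[-0.71, -0.47, -0.52],[0.67, -0.67, -0.32],[-0.20, -0.58, 0.79]] @ diag([1.4774326528413446, 0.7355334449861519, 0.07059254652574469]) @ [[-0.47, 0.65, -0.6],[0.46, 0.76, 0.47],[-0.76, 0.05, 0.65]]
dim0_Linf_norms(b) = [0.67, 0.95, 0.84]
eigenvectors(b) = [[0.41, 0.77, 0.74], [0.73, -0.06, -0.64], [0.55, -0.63, 0.2]]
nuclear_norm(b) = 2.28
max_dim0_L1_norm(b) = 1.74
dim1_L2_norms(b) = [1.11, 1.11, 0.52]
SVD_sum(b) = [[0.49, -0.69, 0.63], [-0.46, 0.65, -0.59], [0.14, -0.19, 0.17]] + [[-0.16, -0.26, -0.16], [-0.22, -0.37, -0.23], [-0.19, -0.32, -0.2]] + [[0.03,-0.00,-0.02],  [0.02,-0.00,-0.01],  [-0.04,0.00,0.04]]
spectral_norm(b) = 1.48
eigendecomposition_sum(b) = [[-0.14, -0.21, -0.16], [-0.26, -0.38, -0.28], [-0.20, -0.29, -0.21]] + [[0.04, 0.02, -0.06],[-0.0, -0.00, 0.0],[-0.03, -0.02, 0.05]] + [[0.47,-0.76,0.65], [-0.41,0.66,-0.57], [0.12,-0.2,0.17]]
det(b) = -0.08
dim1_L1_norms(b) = [1.75, 1.79, 0.62]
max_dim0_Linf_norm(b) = 0.95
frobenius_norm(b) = 1.65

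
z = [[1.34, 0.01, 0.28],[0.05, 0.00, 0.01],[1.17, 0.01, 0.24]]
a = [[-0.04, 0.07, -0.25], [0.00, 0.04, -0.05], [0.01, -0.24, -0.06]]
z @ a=[[-0.05, 0.03, -0.35], [-0.00, 0.00, -0.01], [-0.04, 0.02, -0.31]]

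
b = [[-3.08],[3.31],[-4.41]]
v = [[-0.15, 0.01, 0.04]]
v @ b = [[0.32]]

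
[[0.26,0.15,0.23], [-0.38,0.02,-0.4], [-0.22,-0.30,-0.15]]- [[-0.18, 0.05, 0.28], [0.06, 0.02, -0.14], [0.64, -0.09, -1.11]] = [[0.44, 0.10, -0.05], [-0.44, 0.0, -0.26], [-0.86, -0.21, 0.96]]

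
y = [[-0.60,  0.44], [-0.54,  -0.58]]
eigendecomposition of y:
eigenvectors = [[(-0.01+0.67j), (-0.01-0.67j)], [-0.74+0.00j, (-0.74-0j)]]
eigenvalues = [(-0.59+0.49j), (-0.59-0.49j)]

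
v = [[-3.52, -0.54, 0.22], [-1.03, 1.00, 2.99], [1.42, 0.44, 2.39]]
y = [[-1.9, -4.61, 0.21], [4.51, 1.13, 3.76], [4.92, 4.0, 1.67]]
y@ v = [[11.73, -3.49, -13.70], [-11.7, 0.35, 13.36], [-19.07, 2.08, 17.03]]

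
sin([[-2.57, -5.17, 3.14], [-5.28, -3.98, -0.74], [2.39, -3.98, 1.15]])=[[-0.9, -0.01, -0.03], [-0.03, -0.89, 0.05], [-0.07, 0.04, -0.86]]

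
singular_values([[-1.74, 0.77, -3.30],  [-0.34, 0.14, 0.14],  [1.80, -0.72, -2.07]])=[3.97, 2.63, 0.0]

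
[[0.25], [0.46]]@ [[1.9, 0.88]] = [[0.48, 0.22], [0.87, 0.40]]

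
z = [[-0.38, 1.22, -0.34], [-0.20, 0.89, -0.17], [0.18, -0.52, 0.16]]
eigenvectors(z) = [[0.75, 0.85, -0.74], [0.59, 0.09, -0.04], [-0.31, -0.52, 0.67]]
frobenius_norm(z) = 1.71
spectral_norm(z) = 1.71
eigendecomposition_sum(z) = [[-0.23, 1.11, -0.19],  [-0.18, 0.88, -0.15],  [0.10, -0.45, 0.08]] + [[-0.17, 0.12, -0.18],[-0.02, 0.01, -0.02],[0.1, -0.07, 0.11]] + [[0.02, -0.01, 0.03], [0.00, -0.0, 0.00], [-0.02, 0.01, -0.03]]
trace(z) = 0.67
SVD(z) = [[-0.77, 0.40, 0.49], [-0.54, -0.82, -0.18], [0.33, -0.41, 0.85]] @ diag([1.711524965444341, 0.09208020970891737, 0.0018782014561672272]) @ [[0.27, -0.93, 0.24],  [-0.66, -0.36, -0.66],  [0.7, 0.02, -0.71]]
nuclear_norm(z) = 1.81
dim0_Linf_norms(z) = [0.38, 1.22, 0.34]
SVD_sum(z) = [[-0.36, 1.23, -0.31], [-0.25, 0.86, -0.22], [0.15, -0.53, 0.14]] + [[-0.02, -0.01, -0.02],  [0.05, 0.03, 0.05],  [0.02, 0.01, 0.02]] + [[0.00, 0.0, -0.0],[-0.0, -0.00, 0.00],[0.00, 0.00, -0.0]]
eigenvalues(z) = [0.73, -0.05, -0.01]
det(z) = 0.00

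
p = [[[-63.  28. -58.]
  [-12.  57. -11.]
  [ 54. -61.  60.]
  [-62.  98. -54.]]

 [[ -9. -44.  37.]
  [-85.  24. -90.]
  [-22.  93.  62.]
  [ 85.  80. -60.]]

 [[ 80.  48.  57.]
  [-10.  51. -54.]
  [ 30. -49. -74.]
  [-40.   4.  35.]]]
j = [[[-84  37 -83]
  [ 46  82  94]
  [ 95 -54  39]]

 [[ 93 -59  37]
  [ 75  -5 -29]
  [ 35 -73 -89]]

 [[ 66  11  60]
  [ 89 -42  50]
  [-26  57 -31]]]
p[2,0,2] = 57.0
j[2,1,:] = [89, -42, 50]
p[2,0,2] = 57.0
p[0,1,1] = 57.0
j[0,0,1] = 37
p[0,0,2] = -58.0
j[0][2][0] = 95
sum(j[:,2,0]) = 104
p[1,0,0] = -9.0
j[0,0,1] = 37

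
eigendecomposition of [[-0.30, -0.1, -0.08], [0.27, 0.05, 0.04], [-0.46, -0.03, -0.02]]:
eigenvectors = [[0.52, -0.15, -0.01], [-0.45, -0.23, 0.65], [0.73, 0.96, -0.76]]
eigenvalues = [-0.33, 0.06, -0.0]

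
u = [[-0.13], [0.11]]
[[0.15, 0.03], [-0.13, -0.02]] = u @ [[-1.16,-0.21]]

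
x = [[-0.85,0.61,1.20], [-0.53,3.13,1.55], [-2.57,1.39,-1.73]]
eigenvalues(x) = [(-1.37+1.35j), (-1.37-1.35j), (3.3+0j)]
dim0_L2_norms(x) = [2.76, 3.48, 2.61]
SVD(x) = [[-0.28, -0.21, -0.94], [-0.78, -0.52, 0.35], [-0.56, 0.83, -0.02]] @ diag([4.023978933258602, 3.0608998934767153, 0.9916074761745186]) @ [[0.52, -0.84, -0.14], [-0.55, -0.2, -0.81], [0.66, 0.50, -0.56]]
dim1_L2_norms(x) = [1.59, 3.53, 3.4]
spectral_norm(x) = 4.02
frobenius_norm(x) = 5.15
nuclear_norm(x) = 8.08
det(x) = 12.21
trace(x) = 0.55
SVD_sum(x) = [[-0.59, 0.95, 0.16], [-1.63, 2.63, 0.44], [-1.18, 1.91, 0.32]] + [[0.35,  0.13,  0.52], [0.87,  0.32,  1.30], [-1.38,  -0.51,  -2.06]] + [[-0.61, -0.47, 0.52], [0.23, 0.17, -0.19], [-0.01, -0.01, 0.01]]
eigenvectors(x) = [[0.25+0.49j, 0.25-0.49j, (-0.19+0j)], [0.26+0.13j, (0.26-0.13j), -0.97+0.00j], [(-0.79+0j), (-0.79-0j), (-0.17+0j)]]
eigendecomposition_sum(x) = [[-0.33+1.11j, (-0.03-0.3j), (0.52+0.46j)], [0.20+0.59j, -0.10-0.12j, 0.37+0.04j], [(-1.2-1.16j), 0.40+0.17j, -0.94+0.36j]] + [[(-0.33-1.11j), (-0.03+0.3j), 0.52-0.46j],[0.20-0.59j, -0.10+0.12j, 0.37-0.04j],[-1.20+1.16j, (0.4-0.17j), (-0.94-0.36j)]] + [[-0.18+0.00j, (0.66-0j), (0.16-0j)],[(-0.93+0j), (3.34-0j), 0.81-0.00j],[-0.16+0.00j, (0.59-0j), (0.14-0j)]]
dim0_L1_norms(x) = [3.95, 5.13, 4.48]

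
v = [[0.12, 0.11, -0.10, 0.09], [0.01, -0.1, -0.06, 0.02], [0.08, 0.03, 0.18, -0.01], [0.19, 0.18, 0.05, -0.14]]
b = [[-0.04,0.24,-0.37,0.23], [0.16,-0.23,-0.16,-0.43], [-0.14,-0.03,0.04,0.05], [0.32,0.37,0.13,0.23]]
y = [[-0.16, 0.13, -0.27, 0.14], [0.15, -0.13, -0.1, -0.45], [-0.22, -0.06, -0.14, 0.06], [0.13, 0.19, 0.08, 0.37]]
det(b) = -0.00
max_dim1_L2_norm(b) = 0.56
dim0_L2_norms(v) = [0.24, 0.24, 0.22, 0.17]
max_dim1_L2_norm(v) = 0.3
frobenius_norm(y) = 0.81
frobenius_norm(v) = 0.43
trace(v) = 0.06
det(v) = 0.00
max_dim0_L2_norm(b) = 0.54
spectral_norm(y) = 0.66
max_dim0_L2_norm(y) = 0.6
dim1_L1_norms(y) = [0.7, 0.83, 0.48, 0.77]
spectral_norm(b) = 0.72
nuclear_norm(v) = 0.77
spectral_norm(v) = 0.34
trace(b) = 0.00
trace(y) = -0.06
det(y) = 0.00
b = v + y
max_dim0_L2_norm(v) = 0.24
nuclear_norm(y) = 1.34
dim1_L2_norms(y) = [0.37, 0.5, 0.27, 0.44]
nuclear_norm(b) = 1.58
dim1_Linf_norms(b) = [0.37, 0.43, 0.14, 0.37]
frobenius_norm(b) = 0.93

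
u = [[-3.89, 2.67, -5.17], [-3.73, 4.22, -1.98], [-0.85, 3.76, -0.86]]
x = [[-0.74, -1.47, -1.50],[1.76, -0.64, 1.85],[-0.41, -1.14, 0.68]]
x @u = [[9.64, -13.82, 8.03], [-6.03, 8.95, -9.42], [5.27, -3.35, 3.79]]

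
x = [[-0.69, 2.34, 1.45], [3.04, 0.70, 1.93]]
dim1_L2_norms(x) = [2.84, 3.67]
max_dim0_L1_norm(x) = 3.73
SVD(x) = [[0.35, 0.94], [0.94, -0.35]] @ diag([3.785286905055121, 2.679981911584148]) @ [[0.69, 0.39, 0.61],[-0.64, 0.73, 0.26]]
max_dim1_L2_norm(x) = 3.67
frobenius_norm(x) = 4.64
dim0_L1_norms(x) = [3.73, 3.04, 3.38]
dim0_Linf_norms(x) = [3.04, 2.34, 1.93]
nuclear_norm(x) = 6.47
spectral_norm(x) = 3.79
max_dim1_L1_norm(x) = 5.67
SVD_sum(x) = [[0.91, 0.51, 0.81], [2.44, 1.38, 2.17]] + [[-1.60, 1.83, 0.64], [0.6, -0.68, -0.24]]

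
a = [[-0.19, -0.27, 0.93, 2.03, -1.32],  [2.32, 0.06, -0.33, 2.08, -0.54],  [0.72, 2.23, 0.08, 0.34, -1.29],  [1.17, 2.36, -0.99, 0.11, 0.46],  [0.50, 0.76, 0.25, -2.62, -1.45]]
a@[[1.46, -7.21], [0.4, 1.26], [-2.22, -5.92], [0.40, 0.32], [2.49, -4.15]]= [[-4.92, 1.65],  [3.63, -11.79],  [-1.31, 2.61],  [6.04, -1.48],  [-4.18, 1.05]]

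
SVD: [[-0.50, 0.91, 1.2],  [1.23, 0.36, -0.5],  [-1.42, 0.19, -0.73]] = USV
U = [[-0.42, -0.83, 0.36], [0.63, 0.02, 0.78], [-0.65, 0.55, 0.52]]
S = [1.96, 1.59, 0.78]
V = [[0.97,-0.14,-0.17], [-0.22,-0.41,-0.89], [0.06,0.90,-0.43]]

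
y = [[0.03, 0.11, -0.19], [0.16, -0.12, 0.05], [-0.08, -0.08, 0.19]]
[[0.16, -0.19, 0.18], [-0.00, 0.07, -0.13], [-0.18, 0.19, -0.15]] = y @ [[0.11,-0.12,0.11], [-0.25,-0.39,1.09], [-0.98,0.78,-0.28]]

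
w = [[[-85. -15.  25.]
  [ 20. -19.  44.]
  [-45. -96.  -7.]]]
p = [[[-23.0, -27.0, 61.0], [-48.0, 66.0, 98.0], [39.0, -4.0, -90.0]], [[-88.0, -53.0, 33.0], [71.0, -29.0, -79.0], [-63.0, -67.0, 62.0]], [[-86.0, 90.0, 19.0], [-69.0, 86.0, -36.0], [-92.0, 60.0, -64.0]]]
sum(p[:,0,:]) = -74.0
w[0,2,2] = -7.0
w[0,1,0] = 20.0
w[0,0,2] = 25.0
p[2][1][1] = 86.0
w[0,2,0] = -45.0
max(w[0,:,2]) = 44.0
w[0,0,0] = -85.0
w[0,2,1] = -96.0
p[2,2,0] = -92.0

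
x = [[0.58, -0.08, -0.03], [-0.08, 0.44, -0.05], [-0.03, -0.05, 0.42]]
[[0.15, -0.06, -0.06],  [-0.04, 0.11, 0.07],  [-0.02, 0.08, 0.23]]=x @[[0.25,-0.05,-0.04],  [-0.05,0.27,0.21],  [-0.04,0.21,0.56]]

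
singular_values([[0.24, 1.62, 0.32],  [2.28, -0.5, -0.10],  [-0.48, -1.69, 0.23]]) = [2.4, 2.34, 0.38]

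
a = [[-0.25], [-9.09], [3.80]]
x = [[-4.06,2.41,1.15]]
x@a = [[-16.52]]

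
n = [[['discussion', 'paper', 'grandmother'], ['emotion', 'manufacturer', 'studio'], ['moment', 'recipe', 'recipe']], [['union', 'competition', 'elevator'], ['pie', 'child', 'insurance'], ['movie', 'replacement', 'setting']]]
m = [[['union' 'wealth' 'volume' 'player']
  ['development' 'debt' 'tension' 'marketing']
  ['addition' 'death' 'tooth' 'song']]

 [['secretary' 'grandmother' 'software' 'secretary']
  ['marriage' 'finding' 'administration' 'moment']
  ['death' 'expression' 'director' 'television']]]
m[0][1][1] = 'debt'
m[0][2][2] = 'tooth'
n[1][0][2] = 'elevator'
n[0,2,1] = 'recipe'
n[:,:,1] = [['paper', 'manufacturer', 'recipe'], ['competition', 'child', 'replacement']]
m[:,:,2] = [['volume', 'tension', 'tooth'], ['software', 'administration', 'director']]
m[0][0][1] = 'wealth'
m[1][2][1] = 'expression'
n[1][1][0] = 'pie'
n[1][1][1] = 'child'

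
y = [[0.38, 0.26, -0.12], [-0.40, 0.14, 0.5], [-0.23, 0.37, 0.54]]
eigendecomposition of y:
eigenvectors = [[0.13, 0.77, 0.56], [0.57, 0.07, -0.55], [0.81, 0.64, 0.61]]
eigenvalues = [0.76, 0.3, -0.01]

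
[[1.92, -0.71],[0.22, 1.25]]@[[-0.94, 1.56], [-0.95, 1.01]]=[[-1.13, 2.28], [-1.39, 1.61]]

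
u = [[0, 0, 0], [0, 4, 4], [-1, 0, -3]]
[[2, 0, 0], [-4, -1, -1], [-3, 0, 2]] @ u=[[0, 0, 0], [1, -4, -1], [-2, 0, -6]]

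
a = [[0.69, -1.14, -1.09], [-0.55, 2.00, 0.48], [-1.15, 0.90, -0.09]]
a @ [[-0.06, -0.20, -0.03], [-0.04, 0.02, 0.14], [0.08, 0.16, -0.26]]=[[-0.08, -0.34, 0.10], [-0.01, 0.23, 0.17], [0.03, 0.23, 0.18]]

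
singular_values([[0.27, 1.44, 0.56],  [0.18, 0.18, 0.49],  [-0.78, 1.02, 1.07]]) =[2.15, 0.87, 0.39]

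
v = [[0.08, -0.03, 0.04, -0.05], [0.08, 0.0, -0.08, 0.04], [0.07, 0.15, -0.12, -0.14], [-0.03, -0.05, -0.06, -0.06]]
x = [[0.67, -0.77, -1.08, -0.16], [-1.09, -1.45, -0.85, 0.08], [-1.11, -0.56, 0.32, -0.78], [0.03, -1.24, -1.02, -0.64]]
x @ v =[[-0.08, -0.17, 0.23, 0.1], [-0.27, -0.10, 0.17, 0.11], [-0.09, 0.12, 0.01, 0.04], [-0.15, -0.12, 0.26, 0.13]]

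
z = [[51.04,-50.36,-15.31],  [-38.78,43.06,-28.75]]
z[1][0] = -38.78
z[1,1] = 43.06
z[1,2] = -28.75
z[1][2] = -28.75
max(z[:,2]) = -15.31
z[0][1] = -50.36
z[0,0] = 51.04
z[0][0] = 51.04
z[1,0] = -38.78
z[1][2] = -28.75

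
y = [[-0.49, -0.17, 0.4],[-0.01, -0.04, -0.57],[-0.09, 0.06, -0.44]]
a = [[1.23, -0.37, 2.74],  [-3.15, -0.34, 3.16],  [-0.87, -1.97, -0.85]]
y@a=[[-0.42, -0.55, -2.22], [0.61, 1.14, 0.33], [0.08, 0.88, 0.32]]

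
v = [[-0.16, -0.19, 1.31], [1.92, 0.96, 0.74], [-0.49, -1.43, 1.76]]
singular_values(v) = [2.65, 2.25, 0.45]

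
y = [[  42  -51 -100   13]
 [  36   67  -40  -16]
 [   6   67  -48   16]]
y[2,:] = [6, 67, -48, 16]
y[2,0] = 6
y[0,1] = -51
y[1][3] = -16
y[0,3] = 13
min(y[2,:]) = -48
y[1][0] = 36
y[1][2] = -40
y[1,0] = 36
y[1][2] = -40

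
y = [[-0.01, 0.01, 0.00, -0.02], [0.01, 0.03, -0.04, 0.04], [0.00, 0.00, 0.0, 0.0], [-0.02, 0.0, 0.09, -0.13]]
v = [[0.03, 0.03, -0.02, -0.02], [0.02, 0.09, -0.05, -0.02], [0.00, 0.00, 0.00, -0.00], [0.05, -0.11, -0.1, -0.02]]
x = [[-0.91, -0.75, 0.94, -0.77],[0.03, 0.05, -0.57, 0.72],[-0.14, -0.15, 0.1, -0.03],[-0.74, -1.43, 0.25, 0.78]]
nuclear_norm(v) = 0.29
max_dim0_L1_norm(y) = 0.19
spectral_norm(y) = 0.17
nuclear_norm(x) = 3.93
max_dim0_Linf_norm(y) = 0.13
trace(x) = 0.02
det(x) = 0.00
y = v @ x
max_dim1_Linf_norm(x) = 1.43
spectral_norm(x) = 2.14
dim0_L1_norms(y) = [0.04, 0.04, 0.13, 0.19]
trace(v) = 0.10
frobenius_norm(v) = 0.20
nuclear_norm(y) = 0.21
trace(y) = -0.11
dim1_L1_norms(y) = [0.04, 0.12, 0.0, 0.24]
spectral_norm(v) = 0.16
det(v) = 0.00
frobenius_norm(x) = 2.65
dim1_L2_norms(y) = [0.02, 0.06, 0.0, 0.16]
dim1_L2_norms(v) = [0.05, 0.11, 0.0, 0.16]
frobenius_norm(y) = 0.17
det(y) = 0.00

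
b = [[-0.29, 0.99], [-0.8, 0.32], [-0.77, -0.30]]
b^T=[[-0.29, -0.80, -0.77], [0.99, 0.32, -0.30]]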